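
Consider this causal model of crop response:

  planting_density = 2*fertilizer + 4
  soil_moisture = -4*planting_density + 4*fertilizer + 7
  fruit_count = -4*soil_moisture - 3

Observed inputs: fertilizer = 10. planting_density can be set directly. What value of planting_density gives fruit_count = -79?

planting_density = 7

Intervening on planting_density fixes its value directly, overriding its dependence on fertilizer.
Substituting into the soil_moisture equation gives soil_moisture = -4*planting_density + 47.
This gives fruit_count = 16*planting_density - 191.
Solve 16*planting_density - 191 = -79: planting_density = (-79 + 191) / 16 = 7.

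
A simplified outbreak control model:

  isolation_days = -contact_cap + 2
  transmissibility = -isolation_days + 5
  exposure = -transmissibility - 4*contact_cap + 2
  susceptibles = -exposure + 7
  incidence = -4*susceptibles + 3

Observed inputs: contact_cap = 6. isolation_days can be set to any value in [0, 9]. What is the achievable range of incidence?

Intervening on isolation_days fixes its value directly, overriding its dependence on contact_cap.
Substituting into the exposure equation gives exposure = isolation_days - 27.
This gives susceptibles = -isolation_days + 34.
Substituting into the incidence equation gives incidence = 4*isolation_days - 133.
Linear in isolation_days, so extremes are at the endpoints: isolation_days = 0 gives incidence = -133; isolation_days = 9 gives incidence = -97.

-133 to -97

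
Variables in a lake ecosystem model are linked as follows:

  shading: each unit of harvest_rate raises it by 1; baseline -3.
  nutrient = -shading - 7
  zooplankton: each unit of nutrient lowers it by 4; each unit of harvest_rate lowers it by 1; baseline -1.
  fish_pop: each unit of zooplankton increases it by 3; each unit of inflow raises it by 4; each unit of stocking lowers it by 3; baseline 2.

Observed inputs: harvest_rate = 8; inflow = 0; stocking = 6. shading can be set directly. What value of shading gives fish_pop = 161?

shading = 10

Intervening on shading fixes its value directly, overriding its dependence on harvest_rate.
Substituting into the zooplankton equation gives zooplankton = 4*shading + 19.
Substituting into the fish_pop equation gives fish_pop = 12*shading + 41.
Solve 12*shading + 41 = 161: shading = (161 - 41) / 12 = 10.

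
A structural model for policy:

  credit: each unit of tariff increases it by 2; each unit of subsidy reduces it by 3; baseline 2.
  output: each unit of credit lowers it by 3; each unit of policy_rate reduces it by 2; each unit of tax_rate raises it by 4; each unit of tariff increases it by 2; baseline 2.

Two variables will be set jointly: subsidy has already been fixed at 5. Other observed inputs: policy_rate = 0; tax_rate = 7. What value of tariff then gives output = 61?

tariff = 2

With subsidy held at 5:
Substituting into the credit equation gives credit = 2*tariff - 13.
Substituting into the output equation gives output = -4*tariff + 69.
Solve -4*tariff + 69 = 61: tariff = (61 - 69) / -4 = 2.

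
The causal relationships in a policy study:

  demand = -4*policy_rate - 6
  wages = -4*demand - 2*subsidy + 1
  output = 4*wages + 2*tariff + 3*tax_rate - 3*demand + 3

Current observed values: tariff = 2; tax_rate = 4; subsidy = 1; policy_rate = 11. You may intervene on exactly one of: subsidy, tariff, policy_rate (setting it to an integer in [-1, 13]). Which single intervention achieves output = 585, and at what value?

Intervening on subsidy: output = -8*subsidy + 973. Reaching 585 requires subsidy = 97/2, not an integer.
Intervening on tariff: output = 2*tariff + 961. Reaching 585 requires tariff = -188, outside [-1, 13].
Intervening on policy_rate: with other inputs at their observed values, output = 76*policy_rate + 129. Solving for 585 gives policy_rate = 6, within [-1, 13].

set policy_rate = 6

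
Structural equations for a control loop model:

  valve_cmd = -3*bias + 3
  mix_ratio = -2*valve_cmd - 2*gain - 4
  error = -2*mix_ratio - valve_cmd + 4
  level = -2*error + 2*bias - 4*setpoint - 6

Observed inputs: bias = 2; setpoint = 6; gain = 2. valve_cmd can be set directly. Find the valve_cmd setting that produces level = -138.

valve_cmd = 12

Intervening on valve_cmd fixes its value directly, overriding its dependence on bias.
Substituting into the mix_ratio equation gives mix_ratio = -2*valve_cmd - 8.
So error = 3*valve_cmd + 20.
Substituting into the level equation gives level = -6*valve_cmd - 66.
Solve -6*valve_cmd - 66 = -138: valve_cmd = (-138 + 66) / -6 = 12.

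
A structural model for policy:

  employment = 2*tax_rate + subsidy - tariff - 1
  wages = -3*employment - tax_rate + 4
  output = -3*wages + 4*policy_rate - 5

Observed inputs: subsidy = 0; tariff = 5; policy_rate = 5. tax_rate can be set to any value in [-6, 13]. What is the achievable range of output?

-177 to 222

Substituting into the employment equation gives employment = 2*tax_rate - 6.
So wages = -7*tax_rate + 22.
Substituting into the output equation gives output = 21*tax_rate - 51.
Linear in tax_rate, so extremes are at the endpoints: tax_rate = -6 gives output = -177; tax_rate = 13 gives output = 222.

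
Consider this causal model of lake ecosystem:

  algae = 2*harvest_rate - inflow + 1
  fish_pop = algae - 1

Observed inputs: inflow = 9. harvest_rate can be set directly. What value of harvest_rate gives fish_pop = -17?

Substituting into the algae equation gives algae = 2*harvest_rate - 8.
So fish_pop = 2*harvest_rate - 9.
Solve 2*harvest_rate - 9 = -17: harvest_rate = (-17 + 9) / 2 = -4.

harvest_rate = -4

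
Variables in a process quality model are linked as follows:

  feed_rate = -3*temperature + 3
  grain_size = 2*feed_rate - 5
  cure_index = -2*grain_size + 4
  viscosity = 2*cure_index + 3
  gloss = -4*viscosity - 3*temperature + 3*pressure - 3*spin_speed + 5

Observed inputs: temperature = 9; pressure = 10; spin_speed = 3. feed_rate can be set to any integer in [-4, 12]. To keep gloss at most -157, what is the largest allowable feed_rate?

Intervening on feed_rate fixes its value directly, overriding its dependence on temperature.
Substituting into the cure_index equation gives cure_index = -4*feed_rate + 14.
This gives viscosity = -8*feed_rate + 31.
Substituting into the gloss equation gives gloss = 32*feed_rate - 125.
Require 32*feed_rate - 125 ≤ -157, so feed_rate ≤ -1.
The largest integer in [-4, 12] satisfying this is -1.

feed_rate = -1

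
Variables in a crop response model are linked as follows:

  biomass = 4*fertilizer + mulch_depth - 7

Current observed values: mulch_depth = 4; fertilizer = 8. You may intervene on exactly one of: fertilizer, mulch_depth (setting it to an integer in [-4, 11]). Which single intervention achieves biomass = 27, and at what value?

Intervening on fertilizer: biomass = 4*fertilizer - 3. Reaching 27 requires fertilizer = 15/2, not an integer.
Intervening on mulch_depth: with other inputs at their observed values, biomass = mulch_depth + 25. Solving for 27 gives mulch_depth = 2, within [-4, 11].

set mulch_depth = 2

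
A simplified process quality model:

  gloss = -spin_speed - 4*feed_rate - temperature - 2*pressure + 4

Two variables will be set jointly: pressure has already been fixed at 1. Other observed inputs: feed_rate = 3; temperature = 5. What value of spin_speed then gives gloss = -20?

spin_speed = 5

With pressure held at 1:
Substituting into the gloss equation gives gloss = -spin_speed - 15.
Solve -spin_speed - 15 = -20: spin_speed = (-20 + 15) / -1 = 5.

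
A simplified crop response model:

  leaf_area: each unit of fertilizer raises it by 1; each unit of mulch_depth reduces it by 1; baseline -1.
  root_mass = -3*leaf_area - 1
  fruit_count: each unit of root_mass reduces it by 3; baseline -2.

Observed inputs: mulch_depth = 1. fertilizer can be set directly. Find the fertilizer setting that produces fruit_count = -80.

fertilizer = -7

Substituting into the leaf_area equation gives leaf_area = fertilizer - 2.
This gives root_mass = -3*fertilizer + 5.
This gives fruit_count = 9*fertilizer - 17.
Solve 9*fertilizer - 17 = -80: fertilizer = (-80 + 17) / 9 = -7.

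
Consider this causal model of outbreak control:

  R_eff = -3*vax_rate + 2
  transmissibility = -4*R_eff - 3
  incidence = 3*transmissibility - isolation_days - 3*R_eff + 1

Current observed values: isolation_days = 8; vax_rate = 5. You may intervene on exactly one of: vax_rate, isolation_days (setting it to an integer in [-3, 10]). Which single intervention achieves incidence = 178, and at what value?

set isolation_days = 9

Intervening on vax_rate: incidence = 45*vax_rate - 46. Reaching 178 requires vax_rate = 224/45, not an integer.
Intervening on isolation_days: with other inputs at their observed values, incidence = -isolation_days + 187. Solving for 178 gives isolation_days = 9, within [-3, 10].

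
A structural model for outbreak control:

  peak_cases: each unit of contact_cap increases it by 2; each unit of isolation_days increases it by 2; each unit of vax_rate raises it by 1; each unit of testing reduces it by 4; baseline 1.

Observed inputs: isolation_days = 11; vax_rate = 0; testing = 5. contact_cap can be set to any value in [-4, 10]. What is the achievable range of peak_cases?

Substituting into the peak_cases equation gives peak_cases = 2*contact_cap + 3.
Linear in contact_cap, so extremes are at the endpoints: contact_cap = -4 gives peak_cases = -5; contact_cap = 10 gives peak_cases = 23.

-5 to 23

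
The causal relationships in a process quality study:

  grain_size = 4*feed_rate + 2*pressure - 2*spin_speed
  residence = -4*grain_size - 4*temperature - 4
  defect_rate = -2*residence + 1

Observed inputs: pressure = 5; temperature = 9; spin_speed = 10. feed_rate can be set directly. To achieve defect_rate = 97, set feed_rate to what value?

Substituting into the grain_size equation gives grain_size = 4*feed_rate - 10.
So residence = -16*feed_rate.
Substituting into the defect_rate equation gives defect_rate = 32*feed_rate + 1.
Solve 32*feed_rate + 1 = 97: feed_rate = (97 - 1) / 32 = 3.

feed_rate = 3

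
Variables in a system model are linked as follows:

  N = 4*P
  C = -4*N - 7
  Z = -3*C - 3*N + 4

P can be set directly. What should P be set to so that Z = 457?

P = 12

Substituting into the C equation gives C = -16*P - 7.
Substituting into the Z equation gives Z = 36*P + 25.
Solve 36*P + 25 = 457: P = (457 - 25) / 36 = 12.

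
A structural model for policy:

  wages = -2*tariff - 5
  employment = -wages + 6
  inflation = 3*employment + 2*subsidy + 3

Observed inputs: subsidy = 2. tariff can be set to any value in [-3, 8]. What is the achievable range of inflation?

Substituting into the employment equation gives employment = 2*tariff + 11.
Substituting into the inflation equation gives inflation = 6*tariff + 40.
Linear in tariff, so extremes are at the endpoints: tariff = -3 gives inflation = 22; tariff = 8 gives inflation = 88.

22 to 88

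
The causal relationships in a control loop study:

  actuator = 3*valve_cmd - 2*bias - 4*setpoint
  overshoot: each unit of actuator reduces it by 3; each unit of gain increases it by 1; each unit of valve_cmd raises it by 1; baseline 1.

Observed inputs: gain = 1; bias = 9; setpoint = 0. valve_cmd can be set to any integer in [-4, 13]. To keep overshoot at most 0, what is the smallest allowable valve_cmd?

valve_cmd = 7

Substituting into the actuator equation gives actuator = 3*valve_cmd - 18.
Substituting into the overshoot equation gives overshoot = -8*valve_cmd + 56.
Require -8*valve_cmd + 56 ≤ 0, so valve_cmd ≥ 7.
The smallest integer in [-4, 13] satisfying this is 7.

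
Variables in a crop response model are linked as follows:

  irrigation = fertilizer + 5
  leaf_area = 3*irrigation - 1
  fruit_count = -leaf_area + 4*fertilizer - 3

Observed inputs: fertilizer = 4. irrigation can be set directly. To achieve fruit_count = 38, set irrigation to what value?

Intervening on irrigation fixes its value directly, overriding its dependence on fertilizer.
Substituting into the fruit_count equation gives fruit_count = -3*irrigation + 14.
Solve -3*irrigation + 14 = 38: irrigation = (38 - 14) / -3 = -8.

irrigation = -8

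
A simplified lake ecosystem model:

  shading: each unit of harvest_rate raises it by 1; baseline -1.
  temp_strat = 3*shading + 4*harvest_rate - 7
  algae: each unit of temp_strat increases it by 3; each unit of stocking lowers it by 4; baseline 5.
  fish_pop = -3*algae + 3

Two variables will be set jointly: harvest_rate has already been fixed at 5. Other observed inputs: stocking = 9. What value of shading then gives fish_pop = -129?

With harvest_rate held at 5:
Intervening on shading fixes its value directly, overriding its dependence on harvest_rate.
Substituting into the temp_strat equation gives temp_strat = 3*shading + 13.
Substituting into the algae equation gives algae = 9*shading + 8.
Substituting into the fish_pop equation gives fish_pop = -27*shading - 21.
Solve -27*shading - 21 = -129: shading = (-129 + 21) / -27 = 4.

shading = 4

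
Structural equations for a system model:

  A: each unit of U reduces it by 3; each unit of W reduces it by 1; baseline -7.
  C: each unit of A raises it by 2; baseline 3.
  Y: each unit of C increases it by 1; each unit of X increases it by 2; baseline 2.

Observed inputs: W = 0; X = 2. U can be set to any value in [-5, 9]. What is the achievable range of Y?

-59 to 25

Substituting into the A equation gives A = -3*U - 7.
Substituting into the C equation gives C = -6*U - 11.
Y becomes -6*U - 5.
Linear in U, so extremes are at the endpoints: U = -5 gives Y = 25; U = 9 gives Y = -59.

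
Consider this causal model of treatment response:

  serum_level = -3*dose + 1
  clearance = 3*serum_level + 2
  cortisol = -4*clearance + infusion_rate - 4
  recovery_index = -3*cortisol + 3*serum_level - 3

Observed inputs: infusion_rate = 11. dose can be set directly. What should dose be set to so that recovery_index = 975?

dose = -8

Substituting into the clearance equation gives clearance = -9*dose + 5.
This gives cortisol = 36*dose - 13.
Substituting into the recovery_index equation gives recovery_index = -117*dose + 39.
Solve -117*dose + 39 = 975: dose = (975 - 39) / -117 = -8.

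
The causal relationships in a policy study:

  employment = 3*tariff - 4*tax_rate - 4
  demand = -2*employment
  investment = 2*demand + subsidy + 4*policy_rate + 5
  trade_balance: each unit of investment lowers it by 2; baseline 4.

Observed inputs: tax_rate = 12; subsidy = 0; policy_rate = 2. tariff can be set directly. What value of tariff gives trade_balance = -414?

Substituting into the employment equation gives employment = 3*tariff - 52.
So demand = -6*tariff + 104.
investment becomes -12*tariff + 221.
This gives trade_balance = 24*tariff - 438.
Solve 24*tariff - 438 = -414: tariff = (-414 + 438) / 24 = 1.

tariff = 1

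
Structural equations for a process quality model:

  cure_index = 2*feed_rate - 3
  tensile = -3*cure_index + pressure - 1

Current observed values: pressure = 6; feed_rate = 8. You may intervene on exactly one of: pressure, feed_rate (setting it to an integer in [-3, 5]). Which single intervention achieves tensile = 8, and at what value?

Intervening on pressure: tensile = pressure - 40. Reaching 8 requires pressure = 48, outside [-3, 5].
Intervening on feed_rate: with other inputs at their observed values, tensile = -6*feed_rate + 14. Solving for 8 gives feed_rate = 1, within [-3, 5].

set feed_rate = 1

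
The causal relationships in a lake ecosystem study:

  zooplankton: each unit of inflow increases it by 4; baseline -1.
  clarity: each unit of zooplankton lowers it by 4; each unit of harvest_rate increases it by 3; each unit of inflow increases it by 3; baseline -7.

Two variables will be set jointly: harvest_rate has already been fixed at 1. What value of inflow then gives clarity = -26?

inflow = 2

With harvest_rate held at 1:
Substituting into the clarity equation gives clarity = -13*inflow.
Solve -13*inflow = -26: inflow = -26 / -13 = 2.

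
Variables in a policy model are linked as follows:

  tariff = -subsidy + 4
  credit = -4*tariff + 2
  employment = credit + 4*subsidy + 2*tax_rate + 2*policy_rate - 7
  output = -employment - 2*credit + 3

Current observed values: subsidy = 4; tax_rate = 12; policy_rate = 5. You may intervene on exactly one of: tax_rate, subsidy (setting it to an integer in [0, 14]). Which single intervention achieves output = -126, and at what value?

Intervening on tax_rate: output = -2*tax_rate - 22. Reaching -126 requires tax_rate = 52, outside [0, 14].
Intervening on subsidy: with other inputs at their observed values, output = -16*subsidy + 18. Solving for -126 gives subsidy = 9, within [0, 14].

set subsidy = 9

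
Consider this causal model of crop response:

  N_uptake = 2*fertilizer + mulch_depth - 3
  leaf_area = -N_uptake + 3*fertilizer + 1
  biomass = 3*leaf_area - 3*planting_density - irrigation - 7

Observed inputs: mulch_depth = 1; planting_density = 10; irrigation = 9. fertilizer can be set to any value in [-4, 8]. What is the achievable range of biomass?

Substituting into the N_uptake equation gives N_uptake = 2*fertilizer - 2.
Substituting into the leaf_area equation gives leaf_area = fertilizer + 3.
This gives biomass = 3*fertilizer - 37.
Linear in fertilizer, so extremes are at the endpoints: fertilizer = -4 gives biomass = -49; fertilizer = 8 gives biomass = -13.

-49 to -13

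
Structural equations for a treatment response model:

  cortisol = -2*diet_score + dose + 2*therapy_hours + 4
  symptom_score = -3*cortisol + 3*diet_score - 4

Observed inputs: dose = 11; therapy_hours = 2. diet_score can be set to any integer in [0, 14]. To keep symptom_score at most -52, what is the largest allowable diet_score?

diet_score = 1

Substituting into the cortisol equation gives cortisol = -2*diet_score + 19.
Substituting into the symptom_score equation gives symptom_score = 9*diet_score - 61.
Require 9*diet_score - 61 ≤ -52, so diet_score ≤ 1.
The largest integer in [0, 14] satisfying this is 1.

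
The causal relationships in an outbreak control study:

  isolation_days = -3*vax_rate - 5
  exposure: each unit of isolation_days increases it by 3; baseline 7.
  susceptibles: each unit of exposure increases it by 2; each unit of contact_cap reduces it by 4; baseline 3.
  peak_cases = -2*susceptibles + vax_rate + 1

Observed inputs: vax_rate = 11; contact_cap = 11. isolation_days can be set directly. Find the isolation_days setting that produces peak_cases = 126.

Intervening on isolation_days fixes its value directly, overriding its dependence on vax_rate.
Substituting into the susceptibles equation gives susceptibles = 6*isolation_days - 27.
Substituting into the peak_cases equation gives peak_cases = -12*isolation_days + 66.
Solve -12*isolation_days + 66 = 126: isolation_days = (126 - 66) / -12 = -5.

isolation_days = -5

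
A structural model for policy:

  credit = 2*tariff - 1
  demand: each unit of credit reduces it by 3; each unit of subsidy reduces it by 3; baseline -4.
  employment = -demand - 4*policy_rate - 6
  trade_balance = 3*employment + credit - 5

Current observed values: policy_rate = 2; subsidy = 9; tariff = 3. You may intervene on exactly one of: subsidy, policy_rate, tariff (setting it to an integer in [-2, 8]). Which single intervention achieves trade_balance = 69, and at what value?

Intervening on subsidy: with other inputs at their observed values, trade_balance = 9*subsidy + 15. Solving for 69 gives subsidy = 6, within [-2, 8].
Intervening on policy_rate: trade_balance = -12*policy_rate + 120. Reaching 69 requires policy_rate = 17/4, not an integer.
Intervening on tariff: trade_balance = 20*tariff + 36. Reaching 69 requires tariff = 33/20, not an integer.

set subsidy = 6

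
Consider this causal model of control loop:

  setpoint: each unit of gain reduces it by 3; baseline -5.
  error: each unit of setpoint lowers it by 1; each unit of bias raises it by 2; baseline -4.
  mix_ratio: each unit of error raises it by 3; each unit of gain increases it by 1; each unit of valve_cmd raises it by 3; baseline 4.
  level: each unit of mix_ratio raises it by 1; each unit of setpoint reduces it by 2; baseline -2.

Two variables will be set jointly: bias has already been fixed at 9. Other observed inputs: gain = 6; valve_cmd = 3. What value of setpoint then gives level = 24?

setpoint = 7

With bias held at 9:
Intervening on setpoint fixes its value directly, overriding its dependence on gain.
Substituting into the error equation gives error = -setpoint + 14.
Substituting into the mix_ratio equation gives mix_ratio = -3*setpoint + 61.
This gives level = -5*setpoint + 59.
Solve -5*setpoint + 59 = 24: setpoint = (24 - 59) / -5 = 7.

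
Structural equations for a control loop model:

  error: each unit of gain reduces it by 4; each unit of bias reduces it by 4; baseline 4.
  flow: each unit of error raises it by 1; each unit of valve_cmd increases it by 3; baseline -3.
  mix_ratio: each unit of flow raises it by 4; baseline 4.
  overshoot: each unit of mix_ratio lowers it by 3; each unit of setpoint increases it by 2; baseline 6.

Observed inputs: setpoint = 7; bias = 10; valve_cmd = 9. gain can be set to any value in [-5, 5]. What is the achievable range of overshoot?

-88 to 392

Substituting into the error equation gives error = -4*gain - 36.
Substituting into the flow equation gives flow = -4*gain - 12.
Substituting into the mix_ratio equation gives mix_ratio = -16*gain - 44.
Substituting into the overshoot equation gives overshoot = 48*gain + 152.
Linear in gain, so extremes are at the endpoints: gain = -5 gives overshoot = -88; gain = 5 gives overshoot = 392.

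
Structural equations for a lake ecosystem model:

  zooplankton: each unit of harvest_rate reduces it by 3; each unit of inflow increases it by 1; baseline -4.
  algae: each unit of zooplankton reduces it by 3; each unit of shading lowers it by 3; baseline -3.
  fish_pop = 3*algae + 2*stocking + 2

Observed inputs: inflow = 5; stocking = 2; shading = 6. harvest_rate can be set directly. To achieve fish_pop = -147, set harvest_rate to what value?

Substituting into the zooplankton equation gives zooplankton = -3*harvest_rate + 1.
Substituting into the algae equation gives algae = 9*harvest_rate - 24.
Substituting into the fish_pop equation gives fish_pop = 27*harvest_rate - 66.
Solve 27*harvest_rate - 66 = -147: harvest_rate = (-147 + 66) / 27 = -3.

harvest_rate = -3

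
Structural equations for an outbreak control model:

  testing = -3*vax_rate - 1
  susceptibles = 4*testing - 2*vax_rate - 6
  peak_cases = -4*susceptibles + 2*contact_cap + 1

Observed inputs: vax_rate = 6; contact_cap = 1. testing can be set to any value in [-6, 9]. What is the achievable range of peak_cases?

-69 to 171

Intervening on testing fixes its value directly, overriding its dependence on vax_rate.
Substituting into the susceptibles equation gives susceptibles = 4*testing - 18.
Substituting into the peak_cases equation gives peak_cases = -16*testing + 75.
Linear in testing, so extremes are at the endpoints: testing = -6 gives peak_cases = 171; testing = 9 gives peak_cases = -69.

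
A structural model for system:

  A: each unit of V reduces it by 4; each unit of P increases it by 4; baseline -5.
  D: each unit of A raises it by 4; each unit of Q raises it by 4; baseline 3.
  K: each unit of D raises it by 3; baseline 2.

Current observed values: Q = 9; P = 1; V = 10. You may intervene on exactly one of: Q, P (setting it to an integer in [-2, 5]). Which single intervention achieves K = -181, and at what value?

Intervening on Q: K = 12*Q - 481. Reaching -181 requires Q = 25, outside [-2, 5].
Intervening on P: with other inputs at their observed values, K = 48*P - 421. Solving for -181 gives P = 5, within [-2, 5].

set P = 5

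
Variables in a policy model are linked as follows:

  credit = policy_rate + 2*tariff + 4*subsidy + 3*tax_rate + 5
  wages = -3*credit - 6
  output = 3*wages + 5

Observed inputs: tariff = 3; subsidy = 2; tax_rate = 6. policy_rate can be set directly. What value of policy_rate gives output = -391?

Substituting into the credit equation gives credit = policy_rate + 37.
Substituting into the wages equation gives wages = -3*policy_rate - 117.
Substituting into the output equation gives output = -9*policy_rate - 346.
Solve -9*policy_rate - 346 = -391: policy_rate = (-391 + 346) / -9 = 5.

policy_rate = 5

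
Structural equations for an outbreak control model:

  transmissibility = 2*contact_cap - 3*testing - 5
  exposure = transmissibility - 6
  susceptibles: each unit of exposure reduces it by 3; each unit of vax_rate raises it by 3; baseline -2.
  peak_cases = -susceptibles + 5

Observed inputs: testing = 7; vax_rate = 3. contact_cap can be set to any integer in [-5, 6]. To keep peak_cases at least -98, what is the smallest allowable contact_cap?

Substituting into the transmissibility equation gives transmissibility = 2*contact_cap - 26.
Substituting into the exposure equation gives exposure = 2*contact_cap - 32.
Substituting into the susceptibles equation gives susceptibles = -6*contact_cap + 103.
Substituting into the peak_cases equation gives peak_cases = 6*contact_cap - 98.
Require 6*contact_cap - 98 ≥ -98, so contact_cap ≥ 0.
The smallest integer in [-5, 6] satisfying this is 0.

contact_cap = 0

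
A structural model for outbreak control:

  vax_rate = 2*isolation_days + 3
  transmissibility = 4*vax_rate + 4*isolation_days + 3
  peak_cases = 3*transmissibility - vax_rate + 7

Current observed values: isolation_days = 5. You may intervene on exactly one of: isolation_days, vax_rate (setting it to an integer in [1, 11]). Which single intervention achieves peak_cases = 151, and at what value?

set isolation_days = 3

Intervening on isolation_days: with other inputs at their observed values, peak_cases = 34*isolation_days + 49. Solving for 151 gives isolation_days = 3, within [1, 11].
Intervening on vax_rate: peak_cases = 11*vax_rate + 76. Reaching 151 requires vax_rate = 75/11, not an integer.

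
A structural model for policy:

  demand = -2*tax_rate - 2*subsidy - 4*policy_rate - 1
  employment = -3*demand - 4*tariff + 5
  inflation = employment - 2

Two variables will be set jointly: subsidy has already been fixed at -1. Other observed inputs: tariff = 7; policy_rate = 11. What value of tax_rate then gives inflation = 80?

With subsidy held at -1:
Substituting into the demand equation gives demand = -2*tax_rate - 43.
Substituting into the employment equation gives employment = 6*tax_rate + 106.
This gives inflation = 6*tax_rate + 104.
Solve 6*tax_rate + 104 = 80: tax_rate = (80 - 104) / 6 = -4.

tax_rate = -4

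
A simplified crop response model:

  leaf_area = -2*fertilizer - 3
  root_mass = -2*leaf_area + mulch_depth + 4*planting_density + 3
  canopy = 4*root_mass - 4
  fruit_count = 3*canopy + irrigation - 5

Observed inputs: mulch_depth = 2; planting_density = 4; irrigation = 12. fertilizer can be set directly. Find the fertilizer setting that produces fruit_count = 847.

fertilizer = 11

Substituting into the root_mass equation gives root_mass = 4*fertilizer + 27.
So canopy = 16*fertilizer + 104.
Substituting into the fruit_count equation gives fruit_count = 48*fertilizer + 319.
Solve 48*fertilizer + 319 = 847: fertilizer = (847 - 319) / 48 = 11.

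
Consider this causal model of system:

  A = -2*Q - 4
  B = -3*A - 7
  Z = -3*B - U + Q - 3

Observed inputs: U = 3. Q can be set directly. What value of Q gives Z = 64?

Substituting into the B equation gives B = 6*Q + 5.
Substituting into the Z equation gives Z = -17*Q - 21.
Solve -17*Q - 21 = 64: Q = (64 + 21) / -17 = -5.

Q = -5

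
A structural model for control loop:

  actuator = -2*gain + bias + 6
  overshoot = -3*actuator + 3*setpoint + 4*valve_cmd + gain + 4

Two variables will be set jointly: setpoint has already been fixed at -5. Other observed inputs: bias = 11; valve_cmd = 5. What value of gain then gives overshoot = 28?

With setpoint held at -5:
Substituting into the actuator equation gives actuator = -2*gain + 17.
Substituting into the overshoot equation gives overshoot = 7*gain - 42.
Solve 7*gain - 42 = 28: gain = (28 + 42) / 7 = 10.

gain = 10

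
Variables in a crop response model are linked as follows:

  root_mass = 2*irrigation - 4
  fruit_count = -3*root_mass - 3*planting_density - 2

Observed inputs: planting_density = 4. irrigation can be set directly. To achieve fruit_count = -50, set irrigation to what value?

irrigation = 8

Substituting into the fruit_count equation gives fruit_count = -6*irrigation - 2.
Solve -6*irrigation - 2 = -50: irrigation = (-50 + 2) / -6 = 8.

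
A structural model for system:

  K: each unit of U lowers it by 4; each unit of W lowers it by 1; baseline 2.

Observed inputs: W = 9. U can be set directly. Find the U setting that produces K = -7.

U = 0

Substituting into the K equation gives K = -4*U - 7.
Solve -4*U - 7 = -7: U = (-7 + 7) / -4 = 0.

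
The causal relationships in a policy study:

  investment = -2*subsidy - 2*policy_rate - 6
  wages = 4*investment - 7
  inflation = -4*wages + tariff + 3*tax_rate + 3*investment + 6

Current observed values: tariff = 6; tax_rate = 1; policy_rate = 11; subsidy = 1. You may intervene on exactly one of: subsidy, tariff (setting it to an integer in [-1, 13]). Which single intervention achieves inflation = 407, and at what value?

set subsidy = 0

Intervening on subsidy: with other inputs at their observed values, inflation = 26*subsidy + 407. Solving for 407 gives subsidy = 0, within [-1, 13].
Intervening on tariff: inflation = tariff + 427. Reaching 407 requires tariff = -20, outside [-1, 13].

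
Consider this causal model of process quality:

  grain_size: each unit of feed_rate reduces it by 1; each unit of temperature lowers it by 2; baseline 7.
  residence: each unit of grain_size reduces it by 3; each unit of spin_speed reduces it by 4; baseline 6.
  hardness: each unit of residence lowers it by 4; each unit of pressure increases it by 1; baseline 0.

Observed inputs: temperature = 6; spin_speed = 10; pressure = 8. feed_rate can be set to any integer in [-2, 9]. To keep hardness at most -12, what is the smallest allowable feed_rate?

Substituting into the grain_size equation gives grain_size = -feed_rate - 5.
Substituting into the residence equation gives residence = 3*feed_rate - 19.
This gives hardness = -12*feed_rate + 84.
Require -12*feed_rate + 84 ≤ -12, so feed_rate ≥ 8.
The smallest integer in [-2, 9] satisfying this is 8.

feed_rate = 8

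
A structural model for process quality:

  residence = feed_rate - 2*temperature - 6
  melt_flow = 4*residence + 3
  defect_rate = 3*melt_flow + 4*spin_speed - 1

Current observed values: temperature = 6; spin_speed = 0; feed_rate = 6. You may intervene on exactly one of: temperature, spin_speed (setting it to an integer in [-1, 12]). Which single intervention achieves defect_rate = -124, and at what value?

set spin_speed = 3

Intervening on temperature: defect_rate = -24*temperature + 8. Reaching -124 requires temperature = 11/2, not an integer.
Intervening on spin_speed: with other inputs at their observed values, defect_rate = 4*spin_speed - 136. Solving for -124 gives spin_speed = 3, within [-1, 12].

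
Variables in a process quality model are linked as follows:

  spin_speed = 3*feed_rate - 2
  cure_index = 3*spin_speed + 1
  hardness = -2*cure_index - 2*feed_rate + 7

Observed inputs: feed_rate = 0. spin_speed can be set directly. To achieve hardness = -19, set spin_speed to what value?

spin_speed = 4

Intervening on spin_speed fixes its value directly, overriding its dependence on feed_rate.
Substituting into the hardness equation gives hardness = -6*spin_speed + 5.
Solve -6*spin_speed + 5 = -19: spin_speed = (-19 - 5) / -6 = 4.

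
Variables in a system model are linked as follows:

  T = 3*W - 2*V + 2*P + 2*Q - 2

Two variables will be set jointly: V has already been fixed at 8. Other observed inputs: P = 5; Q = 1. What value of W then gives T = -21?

W = -5

With V held at 8:
Substituting into the T equation gives T = 3*W - 6.
Solve 3*W - 6 = -21: W = (-21 + 6) / 3 = -5.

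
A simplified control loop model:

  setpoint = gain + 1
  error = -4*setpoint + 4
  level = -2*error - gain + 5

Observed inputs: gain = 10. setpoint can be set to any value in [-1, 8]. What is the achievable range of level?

Intervening on setpoint fixes its value directly, overriding its dependence on gain.
Substituting into the level equation gives level = 8*setpoint - 13.
Linear in setpoint, so extremes are at the endpoints: setpoint = -1 gives level = -21; setpoint = 8 gives level = 51.

-21 to 51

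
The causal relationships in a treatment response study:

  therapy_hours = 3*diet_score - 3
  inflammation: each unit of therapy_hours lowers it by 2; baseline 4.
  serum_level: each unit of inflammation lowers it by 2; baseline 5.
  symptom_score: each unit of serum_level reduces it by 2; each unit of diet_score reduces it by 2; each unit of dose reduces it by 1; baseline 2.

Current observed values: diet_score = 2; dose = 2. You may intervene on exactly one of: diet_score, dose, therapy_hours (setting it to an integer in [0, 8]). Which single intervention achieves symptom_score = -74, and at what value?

set diet_score = 4

Intervening on diet_score: with other inputs at their observed values, symptom_score = -26*diet_score + 30. Solving for -74 gives diet_score = 4, within [0, 8].
Intervening on dose: symptom_score = -dose - 20. Reaching -74 requires dose = 54, outside [0, 8].
Intervening on therapy_hours: symptom_score = -8*therapy_hours + 2. Reaching -74 requires therapy_hours = 19/2, not an integer.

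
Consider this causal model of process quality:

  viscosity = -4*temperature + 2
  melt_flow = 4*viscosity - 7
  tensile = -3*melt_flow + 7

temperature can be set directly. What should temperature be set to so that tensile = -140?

temperature = -3

Substituting into the melt_flow equation gives melt_flow = -16*temperature + 1.
Substituting into the tensile equation gives tensile = 48*temperature + 4.
Solve 48*temperature + 4 = -140: temperature = (-140 - 4) / 48 = -3.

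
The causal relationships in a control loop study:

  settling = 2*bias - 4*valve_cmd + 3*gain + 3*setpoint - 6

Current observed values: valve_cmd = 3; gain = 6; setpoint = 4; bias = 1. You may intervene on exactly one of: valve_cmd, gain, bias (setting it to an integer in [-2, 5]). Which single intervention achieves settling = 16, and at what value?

set bias = 2

Intervening on valve_cmd: settling = -4*valve_cmd + 26. Reaching 16 requires valve_cmd = 5/2, not an integer.
Intervening on gain: settling = 3*gain - 4. Reaching 16 requires gain = 20/3, not an integer.
Intervening on bias: with other inputs at their observed values, settling = 2*bias + 12. Solving for 16 gives bias = 2, within [-2, 5].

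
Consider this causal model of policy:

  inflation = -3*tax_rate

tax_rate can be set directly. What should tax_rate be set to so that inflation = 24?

tax_rate = -8

Solve -3*tax_rate = 24: tax_rate = 24 / -3 = -8.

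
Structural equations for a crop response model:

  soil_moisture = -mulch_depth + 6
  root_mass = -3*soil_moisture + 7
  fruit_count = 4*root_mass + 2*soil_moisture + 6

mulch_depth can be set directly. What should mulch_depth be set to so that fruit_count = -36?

mulch_depth = -1

Substituting into the root_mass equation gives root_mass = 3*mulch_depth - 11.
This gives fruit_count = 10*mulch_depth - 26.
Solve 10*mulch_depth - 26 = -36: mulch_depth = (-36 + 26) / 10 = -1.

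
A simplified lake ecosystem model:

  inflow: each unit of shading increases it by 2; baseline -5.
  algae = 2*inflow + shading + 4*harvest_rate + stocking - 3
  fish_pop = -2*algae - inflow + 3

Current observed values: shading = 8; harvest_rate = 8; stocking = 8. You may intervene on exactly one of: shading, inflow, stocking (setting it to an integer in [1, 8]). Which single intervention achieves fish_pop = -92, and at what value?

Intervening on shading: fish_pop = -12*shading - 46. Reaching -92 requires shading = 23/6, not an integer.
Intervening on inflow: with other inputs at their observed values, fish_pop = -5*inflow - 87. Solving for -92 gives inflow = 1, within [1, 8].
Intervening on stocking: fish_pop = -2*stocking - 126. Reaching -92 requires stocking = -17, outside [1, 8].

set inflow = 1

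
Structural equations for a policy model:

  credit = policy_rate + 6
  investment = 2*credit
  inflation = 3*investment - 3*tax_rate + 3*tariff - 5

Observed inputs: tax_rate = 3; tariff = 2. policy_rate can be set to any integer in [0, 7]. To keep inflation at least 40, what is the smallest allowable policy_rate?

policy_rate = 2

Substituting into the investment equation gives investment = 2*policy_rate + 12.
Substituting into the inflation equation gives inflation = 6*policy_rate + 28.
Require 6*policy_rate + 28 ≥ 40, so policy_rate ≥ 2.
The smallest integer in [0, 7] satisfying this is 2.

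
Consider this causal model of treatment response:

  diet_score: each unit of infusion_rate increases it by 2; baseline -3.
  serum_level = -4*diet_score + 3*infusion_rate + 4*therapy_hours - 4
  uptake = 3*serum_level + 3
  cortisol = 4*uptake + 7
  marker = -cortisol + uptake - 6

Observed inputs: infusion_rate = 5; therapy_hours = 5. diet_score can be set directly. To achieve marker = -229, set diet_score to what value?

diet_score = 2

Intervening on diet_score fixes its value directly, overriding its dependence on infusion_rate.
Substituting into the serum_level equation gives serum_level = -4*diet_score + 31.
This gives uptake = -12*diet_score + 96.
So cortisol = -48*diet_score + 391.
Substituting into the marker equation gives marker = 36*diet_score - 301.
Solve 36*diet_score - 301 = -229: diet_score = (-229 + 301) / 36 = 2.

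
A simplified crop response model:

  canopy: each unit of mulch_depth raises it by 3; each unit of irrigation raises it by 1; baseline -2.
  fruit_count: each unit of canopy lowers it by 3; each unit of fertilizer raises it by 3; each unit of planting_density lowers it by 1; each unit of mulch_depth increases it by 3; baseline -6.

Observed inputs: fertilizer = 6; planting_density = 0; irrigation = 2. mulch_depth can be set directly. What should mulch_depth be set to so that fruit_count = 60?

mulch_depth = -8

Substituting into the canopy equation gives canopy = 3*mulch_depth.
Substituting into the fruit_count equation gives fruit_count = -6*mulch_depth + 12.
Solve -6*mulch_depth + 12 = 60: mulch_depth = (60 - 12) / -6 = -8.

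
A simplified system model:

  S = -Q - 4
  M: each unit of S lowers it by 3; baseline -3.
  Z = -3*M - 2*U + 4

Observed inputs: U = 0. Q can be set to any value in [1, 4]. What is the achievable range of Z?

-59 to -32

Substituting into the M equation gives M = 3*Q + 9.
Substituting into the Z equation gives Z = -9*Q - 23.
Linear in Q, so extremes are at the endpoints: Q = 1 gives Z = -32; Q = 4 gives Z = -59.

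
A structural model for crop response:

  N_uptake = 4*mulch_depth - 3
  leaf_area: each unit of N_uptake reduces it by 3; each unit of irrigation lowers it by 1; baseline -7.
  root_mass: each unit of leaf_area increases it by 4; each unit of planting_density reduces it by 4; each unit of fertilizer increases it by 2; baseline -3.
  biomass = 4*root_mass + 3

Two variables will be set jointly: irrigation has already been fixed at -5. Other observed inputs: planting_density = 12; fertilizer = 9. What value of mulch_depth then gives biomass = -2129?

mulch_depth = 11

With irrigation held at -5:
Substituting into the leaf_area equation gives leaf_area = -12*mulch_depth + 7.
root_mass becomes -48*mulch_depth - 5.
Substituting into the biomass equation gives biomass = -192*mulch_depth - 17.
Solve -192*mulch_depth - 17 = -2129: mulch_depth = (-2129 + 17) / -192 = 11.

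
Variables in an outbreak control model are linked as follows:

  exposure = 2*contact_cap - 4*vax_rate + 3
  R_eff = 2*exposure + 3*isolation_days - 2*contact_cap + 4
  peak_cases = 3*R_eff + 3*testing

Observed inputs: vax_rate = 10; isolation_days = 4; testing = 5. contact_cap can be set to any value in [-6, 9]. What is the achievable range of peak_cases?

-195 to -105

Substituting into the exposure equation gives exposure = 2*contact_cap - 37.
Substituting into the R_eff equation gives R_eff = 2*contact_cap - 58.
So peak_cases = 6*contact_cap - 159.
Linear in contact_cap, so extremes are at the endpoints: contact_cap = -6 gives peak_cases = -195; contact_cap = 9 gives peak_cases = -105.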